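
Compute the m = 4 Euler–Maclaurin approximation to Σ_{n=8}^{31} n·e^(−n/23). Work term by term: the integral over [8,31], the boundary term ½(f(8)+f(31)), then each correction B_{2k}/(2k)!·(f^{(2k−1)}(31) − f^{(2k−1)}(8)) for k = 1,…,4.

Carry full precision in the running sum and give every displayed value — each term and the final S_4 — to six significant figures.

∫_8^31 x·e^(−x/23) dx evaluates to 180.859.
½[f(8) + f(31)] = ½[5.64977 + 8.05394] = 6.85186.
Running total after boundary: 187.711.
k=1: B_{2}/(2)! × [f^{(1)}(31) − f^{(1)}(8)] = 1/12 × (-0.0903668 − 0.460579) = -0.0459122.
After k=1: 187.665.
k=2: B_{4}/(4)! × [f^{(3)}(31) − f^{(3)}(8)] = −1/720 × (0.000811422 − 0.00354069) = 3.79064e-06.
After k=2: 187.665.
k=3: B_{6}/(6)! × [f^{(5)}(31) − f^{(5)}(8)] = 1/30240 × (3.39068e-06 − 1.17405e-05) = -2.76118e-10.
After k=3: 187.665.
k=4: B_{8}/(8)! × [f^{(7)}(31) − f^{(7)}(8)] = −1/1209600 × (9.91962e-09 − 3.17349e-08) = 1.80351e-14.

S_4 ≈ 187.665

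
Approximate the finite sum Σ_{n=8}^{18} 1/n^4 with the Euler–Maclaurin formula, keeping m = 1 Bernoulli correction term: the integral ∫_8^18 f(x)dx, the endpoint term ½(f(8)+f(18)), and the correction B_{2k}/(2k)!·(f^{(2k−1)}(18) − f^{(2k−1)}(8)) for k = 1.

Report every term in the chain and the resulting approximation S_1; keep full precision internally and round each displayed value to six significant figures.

S_1 ≈ 0.000730715

Integral: ∫_8^18 1/x^4 dx = 0.000593886.
½[f(8) + f(18)] = ½[0.000244141 + 9.52599e-06] = 0.000126833.
Integral + boundary = 0.000720719.
Correction k=1: B_{2}/2! · (f^{(1)}(18) − f^{(1)}(8)) = 1/12 · (-2.11689e-06 − (-0.000122070)) = 9.99612e-06.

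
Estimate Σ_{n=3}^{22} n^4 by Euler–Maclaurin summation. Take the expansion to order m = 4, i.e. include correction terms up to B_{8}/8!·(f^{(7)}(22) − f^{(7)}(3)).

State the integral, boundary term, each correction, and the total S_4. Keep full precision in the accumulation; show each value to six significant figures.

Integral: ∫_3^22 x^4 dx = 1.03068e+06.
½[f(3) + f(22)] = ½[81.0000 + 234256] = 117168.
So far: 1.14785e+06.
k=1: B_{2}/(2)! × [f^{(1)}(22) − f^{(1)}(3)] = 1/12 × (42592.0 − 108.000) = 3540.33.
Running total after k=1: 1.15139e+06.
k=2: B_{4}/(4)! × [f^{(3)}(22) − f^{(3)}(3)] = −1/720 × (528.000 − 72.0000) = -0.633333.
Running total after k=2: 1.15139e+06.
k=3: B_{6}/(6)! × [f^{(5)}(22) − f^{(5)}(3)] = 1/30240 × (0.00000 − 0.00000) = 0.00000.
Running total after k=3: 1.15139e+06.
k=4: B_{8}/(8)! × [f^{(7)}(22) − f^{(7)}(3)] = −1/1209600 × (0.00000 − 0.00000) = 0.00000.

S_4 ≈ 1.15139e+06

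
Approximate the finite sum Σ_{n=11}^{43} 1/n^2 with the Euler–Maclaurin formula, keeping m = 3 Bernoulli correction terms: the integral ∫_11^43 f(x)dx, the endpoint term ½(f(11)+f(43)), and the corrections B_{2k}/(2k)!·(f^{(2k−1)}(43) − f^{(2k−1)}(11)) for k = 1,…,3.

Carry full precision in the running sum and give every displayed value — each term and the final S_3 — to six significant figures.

∫_11^43 1/x^2 dx evaluates to 0.0676533.
Boundary: ½(f(11) + f(43)) = ½(0.00826446 + 0.000540833) = 0.00440265.
Running total after boundary: 0.0720559.
k=1: B_{2}/(2)! × [f^{(1)}(43) − f^{(1)}(11)] = 1/12 × (-2.51550e-05 − (-0.00150263)) = 0.000123123.
After k=1: 0.0721790.
k=2: B_{4}/(4)! × [f^{(3)}(43) − f^{(3)}(11)] = −1/720 × (-1.63256e-07 − (-0.000149021)) = -2.06747e-07.
After k=2: 0.0721788.
k=3: B_{6}/(6)! × [f^{(5)}(43) − f^{(5)}(11)] = 1/30240 × (-2.64883e-09 − (-3.69474e-05)) = 1.22172e-09.

S_3 ≈ 0.0721788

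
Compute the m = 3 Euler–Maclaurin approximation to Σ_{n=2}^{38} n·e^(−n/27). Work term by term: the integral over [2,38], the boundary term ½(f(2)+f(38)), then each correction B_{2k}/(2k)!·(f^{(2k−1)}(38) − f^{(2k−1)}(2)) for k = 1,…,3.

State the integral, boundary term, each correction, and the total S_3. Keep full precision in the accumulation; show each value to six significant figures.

Integral: ∫_2^38 x·e^(−x/27) dx = 297.512.
Boundary: ½(f(2) + f(38)) = ½(1.85721 + 9.30153) = 5.57937.
Integral + boundary = 303.092.
k=1: B_{2}/(2)! × [f^{(1)}(38) − f^{(1)}(2)] = 1/12 × (-0.0997240 − 0.859818) = -0.0799618.
After k=1: 303.012.
k=2: B_{4}/(4)! × [f^{(3)}(38) − f^{(3)}(2)] = −1/720 × (0.000534746 − 0.00372706) = 4.43376e-06.
After k=2: 303.012.
k=3: B_{6}/(6)! × [f^{(5)}(38) − f^{(5)}(2)] = 1/30240 × (1.65472e-06 − 8.60722e-06) = -2.29911e-10.

S_3 ≈ 303.012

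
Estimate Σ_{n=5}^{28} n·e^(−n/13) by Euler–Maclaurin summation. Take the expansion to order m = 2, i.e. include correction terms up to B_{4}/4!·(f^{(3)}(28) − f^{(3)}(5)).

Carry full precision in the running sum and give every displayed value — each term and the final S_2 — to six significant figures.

S_2 ≈ 100.719

The integral term ∫_5^28 x·e^(−x/13) dx = 97.4390.
½[f(5) + f(28)] = ½[3.40356 + 3.24904] = 3.32630.
Running total after boundary: 100.765.
Correction k=1: B_{2}/2! · (f^{(1)}(28) − f^{(1)}(5)) = 1/12 · (-0.133889 − 0.418900) = -0.0460657.
After k=1: 100.719.
Correction k=2: B_{4}/4! · (f^{(3)}(28) − f^{(3)}(5)) = −1/720 · (0.000580977 − 0.0105345) = 1.38243e-05.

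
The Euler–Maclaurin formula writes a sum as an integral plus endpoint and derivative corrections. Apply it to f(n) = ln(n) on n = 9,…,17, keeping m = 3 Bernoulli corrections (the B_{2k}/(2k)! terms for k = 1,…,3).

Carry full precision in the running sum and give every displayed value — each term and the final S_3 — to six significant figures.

The integral term ∫_9^17 ln(x) dx = 20.3896.
Endpoint term: (f(9) + f(17))/2 = (2.19722 + 2.83321)/2 = 2.51522.
Running total after boundary: 22.9048.
k=1: B_{2}/(2)! × [f^{(1)}(17) − f^{(1)}(9)] = 1/12 × (0.0588235 − 0.111111) = -0.00435730.
Partial sum through k=1: 22.9005.
k=2: B_{4}/(4)! × [f^{(3)}(17) − f^{(3)}(9)] = −1/720 × (0.000407083 − 0.00274348) = 3.24500e-06.
Partial sum through k=2: 22.9005.
k=3: B_{6}/(6)! × [f^{(5)}(17) − f^{(5)}(9)] = 1/30240 × (1.69031e-05 − 0.000406442) = -1.28816e-08.

S_3 ≈ 22.9005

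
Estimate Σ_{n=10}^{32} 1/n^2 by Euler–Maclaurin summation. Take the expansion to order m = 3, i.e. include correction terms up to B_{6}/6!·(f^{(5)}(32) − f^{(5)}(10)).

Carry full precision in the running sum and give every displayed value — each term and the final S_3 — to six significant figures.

∫_10^32 1/x^2 dx evaluates to 0.0687500.
½[f(10) + f(32)] = ½[0.0100000 + 0.000976562] = 0.00548828.
Running total after boundary: 0.0742383.
Order-1 term: 1/12 · (-6.10352e-05 − (-0.00200000)) = 0.000161580.
Partial sum through k=1: 0.0743999.
Order-2 term: −1/720 · (-7.15256e-07 − (-0.000240000)) = -3.32340e-07.
Partial sum through k=2: 0.0743995.
Order-3 term: 1/30240 · (-2.09548e-08 − (-7.20000e-05)) = 2.38026e-09.

S_3 ≈ 0.0743995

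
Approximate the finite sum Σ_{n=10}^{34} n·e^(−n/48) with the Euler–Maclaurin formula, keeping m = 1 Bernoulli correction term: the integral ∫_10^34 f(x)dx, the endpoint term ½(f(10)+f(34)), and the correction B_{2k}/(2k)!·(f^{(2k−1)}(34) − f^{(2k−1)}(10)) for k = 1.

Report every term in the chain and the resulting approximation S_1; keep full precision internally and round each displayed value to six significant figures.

S_1 ≈ 334.481

The integral term ∫_10^34 x·e^(−x/48) dx = 322.091.
Endpoint term: (f(10) + f(34))/2 = (8.11936 + 16.7438)/2 = 12.4316.
So far: 334.523.
k=1: B_{2}/(2)! × [f^{(1)}(34) − f^{(1)}(10)] = 1/12 × (0.143635 − 0.642783) = -0.0415956.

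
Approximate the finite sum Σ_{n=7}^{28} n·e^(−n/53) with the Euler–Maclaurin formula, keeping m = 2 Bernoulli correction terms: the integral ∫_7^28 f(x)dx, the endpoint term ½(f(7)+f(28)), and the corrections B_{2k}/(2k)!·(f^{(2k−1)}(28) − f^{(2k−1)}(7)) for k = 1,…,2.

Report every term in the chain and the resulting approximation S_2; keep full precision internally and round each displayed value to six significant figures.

S_2 ≈ 266.660

The integral term ∫_7^28 x·e^(−x/53) dx = 255.378.
Boundary: ½(f(7) + f(28)) = ½(6.13392 + 16.5089) = 11.3214.
So far: 266.700.
Order-1 term: 1/12 · (0.278116 − 0.760540) = -0.0402021.
Partial sum through k=1: 266.660.
Order-2 term: −1/720 · (0.000518806 − 0.000894657) = 5.22014e-07.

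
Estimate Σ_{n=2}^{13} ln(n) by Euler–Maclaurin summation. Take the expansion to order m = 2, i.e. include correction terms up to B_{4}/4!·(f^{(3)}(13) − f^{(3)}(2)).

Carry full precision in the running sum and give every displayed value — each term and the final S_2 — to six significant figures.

S_2 ≈ 22.5522

∫_2^13 ln(x) dx evaluates to 20.9580.
Endpoint term: (f(2) + f(13))/2 = (0.693147 + 2.56495)/2 = 1.62905.
Running total after boundary: 22.5871.
Order-1 term: 1/12 · (0.0769231 − 0.500000) = -0.0352564.
Partial sum through k=1: 22.5518.
Order-2 term: −1/720 · (0.000910332 − 0.250000) = 0.000345958.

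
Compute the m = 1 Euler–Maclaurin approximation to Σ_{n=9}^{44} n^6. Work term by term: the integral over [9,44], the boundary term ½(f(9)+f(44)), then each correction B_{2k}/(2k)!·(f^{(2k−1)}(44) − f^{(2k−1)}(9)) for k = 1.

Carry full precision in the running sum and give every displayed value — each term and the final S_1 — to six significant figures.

∫_9^44 x^6 dx evaluates to 4.56104e+10.
½[f(9) + f(44)] = ½[531441 + 7.25631e+09] = 3.62842e+09.
So far: 4.92389e+10.
Correction k=1: B_{2}/2! · (f^{(1)}(44) − f^{(1)}(9)) = 1/12 · (9.89497e+08 − 354294) = 8.24286e+07.

S_1 ≈ 4.93213e+10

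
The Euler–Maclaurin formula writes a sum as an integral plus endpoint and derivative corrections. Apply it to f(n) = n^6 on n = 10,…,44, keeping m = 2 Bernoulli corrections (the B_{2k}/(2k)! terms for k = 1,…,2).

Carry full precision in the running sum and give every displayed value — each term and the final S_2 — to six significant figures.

Integral: ∫_10^44 x^6 dx = 4.56097e+10.
Endpoint term: (f(10) + f(44))/2 = (1.00000e+06 + 7.25631e+09)/2 = 3.62866e+09.
Integral + boundary = 4.92383e+10.
Correction k=1: B_{2}/2! · (f^{(1)}(44) − f^{(1)}(10)) = 1/12 · (9.89497e+08 − 600000) = 8.24081e+07.
Running total after k=1: 4.93208e+10.
Correction k=2: B_{4}/4! · (f^{(3)}(44) − f^{(3)}(10)) = −1/720 · (1.02221e+07 − 120000) = -14030.7.

S_2 ≈ 4.93207e+10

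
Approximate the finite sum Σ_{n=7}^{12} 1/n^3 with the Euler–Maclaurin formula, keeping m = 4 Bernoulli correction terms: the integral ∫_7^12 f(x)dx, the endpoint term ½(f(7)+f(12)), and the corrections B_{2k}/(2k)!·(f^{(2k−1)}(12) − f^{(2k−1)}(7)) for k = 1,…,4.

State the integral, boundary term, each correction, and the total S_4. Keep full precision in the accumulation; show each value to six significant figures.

∫_7^12 1/x^3 dx evaluates to 0.00673186.
Boundary: ½(f(7) + f(12)) = ½(0.00291545 + 0.000578704) = 0.00174708.
Running total after boundary: 0.00847894.
Order-1 term: 1/12 · (-0.000144676 − (-0.00124948)) = 9.20670e-05.
Running total after k=1: 0.00857100.
Order-2 term: −1/720 · (-2.00939e-05 − (-0.000509992)) = -6.80413e-07.
Running total after k=2: 0.00857032.
Order-3 term: 1/30240 · (-5.86071e-06 − (-0.000437136)) = 1.42617e-08.
Running total after k=3: 0.00857034.
Order-4 term: −1/1209600 · (-2.93036e-06 − (-0.000642322)) = -5.28597e-10.

S_4 ≈ 0.00857034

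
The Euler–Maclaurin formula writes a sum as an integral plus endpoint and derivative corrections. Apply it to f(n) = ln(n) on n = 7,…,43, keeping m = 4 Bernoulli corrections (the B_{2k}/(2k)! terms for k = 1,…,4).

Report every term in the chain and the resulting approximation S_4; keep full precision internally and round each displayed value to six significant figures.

S_4 ≈ 114.954

∫_7^43 ln(x) dx evaluates to 112.110.
Endpoint term: (f(7) + f(43))/2 = (1.94591 + 3.76120)/2 = 2.85356.
Integral + boundary = 114.964.
Correction k=1: B_{2}/2! · (f^{(1)}(43) − f^{(1)}(7)) = 1/12 · (0.0232558 − 0.142857) = -0.00996678.
Partial sum through k=1: 114.954.
Correction k=2: B_{4}/4! · (f^{(3)}(43) − f^{(3)}(7)) = −1/720 · (2.51550e-05 − 0.00583090) = 8.06354e-06.
Partial sum through k=2: 114.954.
Correction k=3: B_{6}/6! · (f^{(5)}(43) − f^{(5)}(7)) = 1/30240 · (1.63256e-07 − 0.00142798) = -4.72160e-08.
Partial sum through k=3: 114.954.
Correction k=4: B_{8}/8! · (f^{(7)}(43) − f^{(7)}(7)) = −1/1209600 · (2.64883e-09 − 0.000874271) = 7.22775e-10.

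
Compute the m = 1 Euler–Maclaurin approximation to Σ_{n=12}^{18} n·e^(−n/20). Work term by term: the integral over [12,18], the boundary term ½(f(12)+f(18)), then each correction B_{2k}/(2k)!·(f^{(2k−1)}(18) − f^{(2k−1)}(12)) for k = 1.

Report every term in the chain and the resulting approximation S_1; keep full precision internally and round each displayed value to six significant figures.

S_1 ≈ 49.1836

Integral: ∫_12^18 x·e^(−x/20) dx = 42.2465.
½[f(12) + f(18)] = ½[6.58574 + 7.31825] = 6.95200.
Integral + boundary = 49.1985.
k=1: B_{2}/(2)! × [f^{(1)}(18) − f^{(1)}(12)] = 1/12 × (0.0406570 − 0.219525) = -0.0149056.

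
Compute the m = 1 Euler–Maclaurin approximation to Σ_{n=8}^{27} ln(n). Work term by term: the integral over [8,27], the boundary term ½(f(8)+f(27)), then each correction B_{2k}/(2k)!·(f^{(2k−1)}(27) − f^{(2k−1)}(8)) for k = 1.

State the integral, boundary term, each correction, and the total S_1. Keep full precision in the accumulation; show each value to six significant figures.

S_1 ≈ 56.0324

Integral: ∫_8^27 ln(x) dx = 53.3521.
½[f(8) + f(27)] = ½[2.07944 + 3.29584] = 2.68764.
Integral + boundary = 56.0397.
Order-1 term: 1/12 · (0.0370370 − 0.125000) = -0.00733025.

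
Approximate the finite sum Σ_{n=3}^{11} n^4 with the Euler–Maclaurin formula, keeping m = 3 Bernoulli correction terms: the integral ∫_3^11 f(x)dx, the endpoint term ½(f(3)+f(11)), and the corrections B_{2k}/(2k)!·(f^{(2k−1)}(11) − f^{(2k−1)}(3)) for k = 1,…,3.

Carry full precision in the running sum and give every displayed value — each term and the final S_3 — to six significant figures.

Integral: ∫_3^11 x^4 dx = 32161.6.
Endpoint term: (f(3) + f(11))/2 = (81.0000 + 14641.0)/2 = 7361.00.
Running total after boundary: 39522.6.
Correction k=1: B_{2}/2! · (f^{(1)}(11) − f^{(1)}(3)) = 1/12 · (5324.00 − 108.000) = 434.667.
Partial sum through k=1: 39957.3.
Correction k=2: B_{4}/4! · (f^{(3)}(11) − f^{(3)}(3)) = −1/720 · (264.000 − 72.0000) = -0.266667.
Partial sum through k=2: 39957.0.
Correction k=3: B_{6}/6! · (f^{(5)}(11) − f^{(5)}(3)) = 1/30240 · (0.00000 − 0.00000) = 0.00000.

S_3 ≈ 39957.0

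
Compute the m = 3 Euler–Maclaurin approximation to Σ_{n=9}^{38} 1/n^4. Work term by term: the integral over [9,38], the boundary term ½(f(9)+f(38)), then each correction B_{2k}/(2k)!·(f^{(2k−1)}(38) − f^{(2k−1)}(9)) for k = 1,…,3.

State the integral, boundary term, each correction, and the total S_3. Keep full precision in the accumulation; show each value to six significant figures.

Integral: ∫_9^38 1/x^4 dx = 0.000451173.
½[f(9) + f(38)] = ½[0.000152416 + 4.79585e-07] = 7.64477e-05.
Running total after boundary: 0.000527620.
Correction k=1: B_{2}/2! · (f^{(1)}(38) − f^{(1)}(9)) = 1/12 · (-5.04826e-08 − (-6.77404e-05)) = 5.64082e-06.
Running total after k=1: 0.000533261.
Correction k=2: B_{4}/4! · (f^{(3)}(38) − f^{(3)}(9)) = −1/720 · (-1.04881e-09 − (-2.50890e-05)) = -3.48444e-08.
Running total after k=2: 0.000533226.
Correction k=3: B_{6}/6! · (f^{(5)}(38) − f^{(5)}(9)) = 1/30240 · (-4.06740e-11 − (-1.73455e-05)) = 5.73593e-10.

S_3 ≈ 0.000533227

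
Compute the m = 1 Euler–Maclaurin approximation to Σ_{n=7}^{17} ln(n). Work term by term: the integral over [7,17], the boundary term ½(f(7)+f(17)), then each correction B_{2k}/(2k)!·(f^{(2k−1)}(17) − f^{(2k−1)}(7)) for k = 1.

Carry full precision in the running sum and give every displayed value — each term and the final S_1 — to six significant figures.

Integral: ∫_7^17 ln(x) dx = 24.5433.
½[f(7) + f(17)] = ½[1.94591 + 2.83321] = 2.38956.
Integral + boundary = 26.9328.
k=1: B_{2}/(2)! × [f^{(1)}(17) − f^{(1)}(7)] = 1/12 × (0.0588235 − 0.142857) = -0.00700280.

S_1 ≈ 26.9258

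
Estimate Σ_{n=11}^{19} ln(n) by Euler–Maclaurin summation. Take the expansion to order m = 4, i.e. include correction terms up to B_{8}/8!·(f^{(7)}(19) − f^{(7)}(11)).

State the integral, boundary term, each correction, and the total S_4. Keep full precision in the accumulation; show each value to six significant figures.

S_4 ≈ 24.2355

The integral term ∫_11^19 ln(x) dx = 21.5675.
Endpoint term: (f(11) + f(19))/2 = (2.39790 + 2.94444)/2 = 2.67117.
Integral + boundary = 24.2387.
Correction k=1: B_{2}/2! · (f^{(1)}(19) − f^{(1)}(11)) = 1/12 · (0.0526316 − 0.0909091) = -0.00318979.
After k=1: 24.2355.
Correction k=2: B_{4}/4! · (f^{(3)}(19) − f^{(3)}(11)) = −1/720 · (0.000291588 − 0.00150263) = 1.68200e-06.
After k=2: 24.2355.
Correction k=3: B_{6}/6! · (f^{(5)}(19) − f^{(5)}(11)) = 1/30240 · (9.69267e-06 − 0.000149021) = -4.60742e-09.
After k=3: 24.2355.
Correction k=4: B_{8}/8! · (f^{(7)}(19) − f^{(7)}(11)) = −1/1209600 · (8.05485e-07 − 3.69474e-05) = 2.98792e-11.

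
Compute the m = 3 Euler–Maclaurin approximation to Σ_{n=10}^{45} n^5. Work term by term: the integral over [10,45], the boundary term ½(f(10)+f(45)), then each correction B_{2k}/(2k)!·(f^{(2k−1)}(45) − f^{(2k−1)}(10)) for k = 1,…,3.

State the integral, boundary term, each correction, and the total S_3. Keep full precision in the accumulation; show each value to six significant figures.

Integral: ∫_10^45 x^5 dx = 1.38379e+09.
Boundary: ½(f(10) + f(45)) = ½(100000 + 1.84528e+08) = 9.23141e+07.
So far: 1.47611e+09.
k=1: B_{2}/(2)! × [f^{(1)}(45) − f^{(1)}(10)] = 1/12 × (2.05031e+07 − 50000.0) = 1.70443e+06.
Partial sum through k=1: 1.47781e+09.
k=2: B_{4}/(4)! × [f^{(3)}(45) − f^{(3)}(10)] = −1/720 × (121500 − 6000.00) = -160.417.
Partial sum through k=2: 1.47781e+09.
k=3: B_{6}/(6)! × [f^{(5)}(45) − f^{(5)}(10)] = 1/30240 × (120.000 − 120.000) = 0.00000.

S_3 ≈ 1.47781e+09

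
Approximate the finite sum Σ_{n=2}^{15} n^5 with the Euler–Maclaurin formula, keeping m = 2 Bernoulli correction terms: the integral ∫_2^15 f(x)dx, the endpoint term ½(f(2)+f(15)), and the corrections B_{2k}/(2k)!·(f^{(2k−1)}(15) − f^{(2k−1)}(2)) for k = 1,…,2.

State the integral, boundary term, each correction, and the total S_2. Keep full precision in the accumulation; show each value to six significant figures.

The integral term ∫_2^15 x^5 dx = 1.89843e+06.
Endpoint term: (f(2) + f(15))/2 = (32.0000 + 759375)/2 = 379704.
Integral + boundary = 2.27813e+06.
Correction k=1: B_{2}/2! · (f^{(1)}(15) − f^{(1)}(2)) = 1/12 · (253125 − 80.0000) = 21087.1.
Partial sum through k=1: 2.29922e+06.
Correction k=2: B_{4}/4! · (f^{(3)}(15) − f^{(3)}(2)) = −1/720 · (13500.0 − 240.000) = -18.4167.

S_2 ≈ 2.29920e+06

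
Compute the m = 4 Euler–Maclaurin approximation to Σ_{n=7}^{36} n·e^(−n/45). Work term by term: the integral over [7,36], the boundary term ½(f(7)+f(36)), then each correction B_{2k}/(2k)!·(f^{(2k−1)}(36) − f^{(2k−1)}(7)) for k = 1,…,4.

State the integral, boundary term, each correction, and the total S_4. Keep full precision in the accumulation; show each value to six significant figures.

S_4 ≈ 376.125

∫_7^36 x·e^(−x/45) dx evaluates to 365.094.
½[f(7) + f(36)] = ½[5.99158 + 16.1758] = 11.0837.
So far: 376.178.
Correction k=1: B_{2}/2! · (f^{(1)}(36) − f^{(1)}(7)) = 1/12 · (0.0898658 − 0.722793) = -0.0527440.
After k=1: 376.125.
Correction k=2: B_{4}/4! · (f^{(3)}(36) − f^{(3)}(7)) = −1/720 · (0.000488160 − 0.00120231) = 9.91872e-07.
After k=2: 376.125.
Correction k=3: B_{6}/6! · (f^{(5)}(36) − f^{(5)}(7)) = 1/30240 · (4.60218e-07 − 1.01120e-06) = -1.82203e-11.
After k=3: 376.125.
Correction k=4: B_{8}/8! · (f^{(7)}(36) − f^{(7)}(7)) = −1/1209600 · (3.35491e-10 − 7.05515e-10) = 3.05906e-16.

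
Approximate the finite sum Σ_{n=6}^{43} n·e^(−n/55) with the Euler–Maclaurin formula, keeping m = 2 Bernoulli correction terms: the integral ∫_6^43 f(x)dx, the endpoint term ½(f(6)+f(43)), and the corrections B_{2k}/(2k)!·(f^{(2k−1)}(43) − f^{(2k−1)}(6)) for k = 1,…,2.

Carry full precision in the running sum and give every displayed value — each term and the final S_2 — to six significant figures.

The integral term ∫_6^43 x·e^(−x/55) dx = 541.937.
Boundary: ½(f(6) + f(43)) = ½(5.37989 + 19.6757) = 12.5278.
So far: 554.465.
k=1: B_{2}/(2)! × [f^{(1)}(43) − f^{(1)}(6)] = 1/12 × (0.0998342 − 0.798833) = -0.0582499.
Partial sum through k=1: 554.406.
k=2: B_{4}/(4)! × [f^{(3)}(43) − f^{(3)}(6)] = −1/720 × (0.000335531 − 0.000856903) = 7.24127e-07.

S_2 ≈ 554.406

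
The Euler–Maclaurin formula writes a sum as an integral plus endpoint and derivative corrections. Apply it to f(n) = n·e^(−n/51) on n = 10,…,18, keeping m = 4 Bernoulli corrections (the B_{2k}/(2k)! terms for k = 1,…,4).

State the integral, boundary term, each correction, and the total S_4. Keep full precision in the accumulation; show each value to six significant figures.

S_4 ≈ 94.9810

The integral term ∫_10^18 x·e^(−x/51) dx = 84.5649.
Endpoint term: (f(10) + f(18))/2 = (8.21948 + 12.6471)/2 = 10.4333.
Running total after boundary: 94.9982.
Order-1 term: 1/12 · (0.454636 − 0.660782) = -0.0171788.
Partial sum through k=1: 94.9810.
Order-2 term: −1/720 · (0.000715061 − 0.000886073) = 2.37518e-07.
Partial sum through k=2: 94.9810.
Order-3 term: 1/30240 · (4.82633e-07 − 5.83659e-07) = -3.34082e-12.
Partial sum through k=3: 94.9810.
Order-4 term: −1/1209600 · (2.65417e-10 − 3.17821e-10) = 4.33237e-17.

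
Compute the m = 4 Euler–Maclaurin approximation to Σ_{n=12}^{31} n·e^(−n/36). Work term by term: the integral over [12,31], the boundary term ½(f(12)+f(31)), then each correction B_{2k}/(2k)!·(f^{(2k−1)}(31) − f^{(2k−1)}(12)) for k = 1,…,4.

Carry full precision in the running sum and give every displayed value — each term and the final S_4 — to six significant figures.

S_4 ≈ 229.449

The integral term ∫_12^31 x·e^(−x/36) dx = 218.633.
Boundary: ½(f(12) + f(31)) = ½(8.59838 + 13.1035) = 10.8509.
Running total after boundary: 229.484.
k=1: B_{2}/(2)! × [f^{(1)}(31) − f^{(1)}(12)] = 1/12 × (0.0587072 − 0.477688) = -0.0349150.
Partial sum through k=1: 229.449.
k=2: B_{4}/(4)! × [f^{(3)}(31) − f^{(3)}(12)] = −1/720 × (0.000697602 − 0.00147434) = 1.07881e-06.
Partial sum through k=2: 229.449.
k=3: B_{6}/(6)! × [f^{(5)}(31) − f^{(5)}(12)] = 1/30240 × (1.04159e-06 − 1.99082e-06) = -3.13898e-11.
Partial sum through k=3: 229.449.
k=4: B_{8}/(8)! × [f^{(7)}(31) − f^{(7)}(12)] = −1/1209600 × (1.19206e-09 − 2.19447e-09) = 8.28707e-16.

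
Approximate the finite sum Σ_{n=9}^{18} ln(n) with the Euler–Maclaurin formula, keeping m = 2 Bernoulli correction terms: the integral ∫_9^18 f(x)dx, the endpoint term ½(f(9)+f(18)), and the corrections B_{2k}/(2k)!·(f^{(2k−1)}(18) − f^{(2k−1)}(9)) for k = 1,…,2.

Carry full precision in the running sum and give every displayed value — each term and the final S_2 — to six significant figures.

S_2 ≈ 25.7908

The integral term ∫_9^18 ln(x) dx = 23.2517.
½[f(9) + f(18)] = ½[2.19722 + 2.89037] = 2.54380.
Running total after boundary: 25.7955.
k=1: B_{2}/(2)! × [f^{(1)}(18) − f^{(1)}(9)] = 1/12 × (0.0555556 − 0.111111) = -0.00462963.
After k=1: 25.7908.
k=2: B_{4}/(4)! × [f^{(3)}(18) − f^{(3)}(9)] = −1/720 × (0.000342936 − 0.00274348) = 3.33410e-06.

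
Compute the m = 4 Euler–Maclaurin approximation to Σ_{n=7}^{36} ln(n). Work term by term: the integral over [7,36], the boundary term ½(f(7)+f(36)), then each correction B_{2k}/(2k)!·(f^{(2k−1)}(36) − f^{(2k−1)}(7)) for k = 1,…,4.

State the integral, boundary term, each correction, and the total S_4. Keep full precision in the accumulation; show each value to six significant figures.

S_4 ≈ 89.1404

Integral: ∫_7^36 ln(x) dx = 86.3853.
Boundary: ½(f(7) + f(36)) = ½(1.94591 + 3.58352) = 2.76471.
So far: 89.1500.
Order-1 term: 1/12 · (0.0277778 − 0.142857) = -0.00958995.
After k=1: 89.1404.
Order-2 term: −1/720 · (4.28669e-05 − 0.00583090) = 8.03894e-06.
After k=2: 89.1404.
Order-3 term: 1/30240 · (3.96916e-07 − 0.00142798) = -4.72083e-08.
After k=3: 89.1404.
Order-4 term: −1/1209600 · (9.18787e-09 − 0.000874271) = 7.22770e-10.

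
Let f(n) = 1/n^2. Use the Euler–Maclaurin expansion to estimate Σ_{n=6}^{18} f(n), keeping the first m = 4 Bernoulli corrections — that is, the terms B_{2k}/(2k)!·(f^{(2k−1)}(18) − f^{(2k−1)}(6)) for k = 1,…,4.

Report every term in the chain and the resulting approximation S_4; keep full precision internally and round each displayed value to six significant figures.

The integral term ∫_6^18 1/x^2 dx = 0.111111.
Boundary: ½(f(6) + f(18)) = ½(0.0277778 + 0.00308642) = 0.0154321.
Integral + boundary = 0.126543.
Order-1 term: 1/12 · (-0.000342936 − (-0.00925926)) = 0.000743027.
Running total after k=1: 0.127286.
Order-2 term: −1/720 · (-1.27013e-05 − (-0.00308642)) = -4.26905e-06.
Running total after k=2: 0.127282.
Order-3 term: 1/30240 · (-1.17605e-06 − (-0.00257202)) = 8.50146e-08.
Running total after k=3: 0.127282.
Order-4 term: −1/1209600 · (-2.03268e-07 − (-0.00400091)) = -3.30747e-09.

S_4 ≈ 0.127282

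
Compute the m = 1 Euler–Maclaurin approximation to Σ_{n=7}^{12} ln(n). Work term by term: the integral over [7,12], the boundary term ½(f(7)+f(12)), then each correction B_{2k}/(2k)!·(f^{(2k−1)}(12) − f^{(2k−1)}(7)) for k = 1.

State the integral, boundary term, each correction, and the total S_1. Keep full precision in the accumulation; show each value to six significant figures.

∫_7^12 ln(x) dx evaluates to 11.1975.
½[f(7) + f(12)] = ½[1.94591 + 2.48491] = 2.21541.
Integral + boundary = 13.4129.
Correction k=1: B_{2}/2! · (f^{(1)}(12) − f^{(1)}(7)) = 1/12 · (0.0833333 − 0.142857) = -0.00496032.

S_1 ≈ 13.4080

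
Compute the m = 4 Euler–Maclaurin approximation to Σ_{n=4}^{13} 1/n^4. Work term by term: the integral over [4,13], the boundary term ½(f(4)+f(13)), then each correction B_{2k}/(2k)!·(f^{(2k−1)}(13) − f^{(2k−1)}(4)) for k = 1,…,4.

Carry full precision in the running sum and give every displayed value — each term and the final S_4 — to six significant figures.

S_4 ≈ 0.00734242

∫_4^13 1/x^4 dx evaluates to 0.00505661.
Endpoint term: (f(4) + f(13))/2 = (0.00390625 + 3.50128e-05)/2 = 0.00197063.
So far: 0.00702724.
Correction k=1: B_{2}/2! · (f^{(1)}(13) − f^{(1)}(4)) = 1/12 · (-1.07732e-05 − (-0.00390625)) = 0.000324623.
Running total after k=1: 0.00735187.
Correction k=2: B_{4}/4! · (f^{(3)}(13) − f^{(3)}(4)) = −1/720 · (-1.91240e-06 − (-0.00732422)) = -1.01699e-05.
Running total after k=2: 0.00734170.
Correction k=3: B_{6}/6! · (f^{(5)}(13) − f^{(5)}(4)) = 1/30240 · (-6.33693e-07 − (-0.0256348)) = 8.47690e-07.
Running total after k=3: 0.00734254.
Correction k=4: B_{8}/8! · (f^{(7)}(13) − f^{(7)}(4)) = −1/1209600 · (-3.37470e-07 − (-0.144196)) = -1.19209e-07.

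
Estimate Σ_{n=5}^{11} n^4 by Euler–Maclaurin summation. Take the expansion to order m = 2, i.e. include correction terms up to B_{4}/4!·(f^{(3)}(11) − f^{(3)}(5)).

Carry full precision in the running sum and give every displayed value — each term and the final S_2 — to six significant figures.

Integral: ∫_5^11 x^4 dx = 31585.2.
Endpoint term: (f(5) + f(11))/2 = (625.000 + 14641.0)/2 = 7633.00.
So far: 39218.2.
Correction k=1: B_{2}/2! · (f^{(1)}(11) − f^{(1)}(5)) = 1/12 · (5324.00 − 500.000) = 402.000.
After k=1: 39620.2.
Correction k=2: B_{4}/4! · (f^{(3)}(11) − f^{(3)}(5)) = −1/720 · (264.000 − 120.000) = -0.200000.

S_2 ≈ 39620.0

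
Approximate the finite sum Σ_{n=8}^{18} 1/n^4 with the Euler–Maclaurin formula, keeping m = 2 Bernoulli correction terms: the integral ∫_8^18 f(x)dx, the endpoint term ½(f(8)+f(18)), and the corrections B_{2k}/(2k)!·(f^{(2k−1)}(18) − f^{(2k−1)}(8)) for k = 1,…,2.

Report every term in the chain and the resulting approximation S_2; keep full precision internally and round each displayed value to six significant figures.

The integral term ∫_8^18 1/x^4 dx = 0.000593886.
Endpoint term: (f(8) + f(18))/2 = (0.000244141 + 9.52599e-06)/2 = 0.000126833.
So far: 0.000720719.
k=1: B_{2}/(2)! × [f^{(1)}(18) − f^{(1)}(8)] = 1/12 × (-2.11689e-06 − (-0.000122070)) = 9.99612e-06.
Partial sum through k=1: 0.000730715.
k=2: B_{4}/(4)! × [f^{(3)}(18) − f^{(3)}(8)] = −1/720 × (-1.96008e-07 − (-5.72205e-05)) = -7.92006e-08.

S_2 ≈ 0.000730636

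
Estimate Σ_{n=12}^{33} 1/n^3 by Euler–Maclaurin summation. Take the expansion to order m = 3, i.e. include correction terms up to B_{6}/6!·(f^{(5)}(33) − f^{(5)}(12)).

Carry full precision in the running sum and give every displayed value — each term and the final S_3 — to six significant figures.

S_3 ≈ 0.00332817

The integral term ∫_12^33 1/x^3 dx = 0.00301309.
Boundary: ½(f(12) + f(33)) = ½(0.000578704 + 2.78265e-05) = 0.000303265.
Integral + boundary = 0.00331635.
k=1: B_{2}/(2)! × [f^{(1)}(33) − f^{(1)}(12)] = 1/12 × (-2.52968e-06 − (-0.000144676)) = 1.18455e-05.
Running total after k=1: 0.00332820.
k=2: B_{4}/(4)! × [f^{(3)}(33) − f^{(3)}(12)] = −1/720 × (-4.64588e-08 − (-2.00939e-05)) = -2.78436e-08.
Running total after k=2: 0.00332817.
k=3: B_{6}/(6)! × [f^{(5)}(33) − f^{(5)}(12)] = 1/30240 × (-1.79180e-09 − (-5.86071e-06)) = 1.93747e-10.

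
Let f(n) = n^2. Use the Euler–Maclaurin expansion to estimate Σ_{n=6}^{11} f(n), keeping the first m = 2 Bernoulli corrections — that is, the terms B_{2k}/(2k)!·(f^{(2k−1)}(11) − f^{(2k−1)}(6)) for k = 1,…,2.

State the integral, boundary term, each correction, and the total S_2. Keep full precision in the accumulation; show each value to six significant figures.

S_2 ≈ 451.000

∫_6^11 x^2 dx evaluates to 371.667.
Endpoint term: (f(6) + f(11))/2 = (36.0000 + 121.000)/2 = 78.5000.
Integral + boundary = 450.167.
Order-1 term: 1/12 · (22.0000 − 12.0000) = 0.833333.
After k=1: 451.000.
Order-2 term: −1/720 · (0.00000 − 0.00000) = 0.00000.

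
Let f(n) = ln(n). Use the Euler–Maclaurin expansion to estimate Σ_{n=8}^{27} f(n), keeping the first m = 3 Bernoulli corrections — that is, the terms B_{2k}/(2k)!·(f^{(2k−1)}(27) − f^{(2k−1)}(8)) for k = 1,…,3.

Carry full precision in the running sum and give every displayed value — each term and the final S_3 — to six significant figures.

The integral term ∫_8^27 ln(x) dx = 53.3521.
Endpoint term: (f(8) + f(27))/2 = (2.07944 + 3.29584)/2 = 2.68764.
Running total after boundary: 56.0397.
Order-1 term: 1/12 · (0.0370370 − 0.125000) = -0.00733025.
After k=1: 56.0324.
Order-2 term: −1/720 · (0.000101611 − 0.00390625) = 5.28422e-06.
After k=2: 56.0324.
Order-3 term: 1/30240 · (1.67260e-06 − 0.000732422) = -2.41650e-08.

S_3 ≈ 56.0324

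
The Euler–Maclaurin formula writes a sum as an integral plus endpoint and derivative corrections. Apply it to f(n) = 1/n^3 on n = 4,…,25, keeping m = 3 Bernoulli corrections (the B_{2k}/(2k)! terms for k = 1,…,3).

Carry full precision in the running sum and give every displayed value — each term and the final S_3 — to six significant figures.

S_3 ≈ 0.0392513

Integral: ∫_4^25 1/x^3 dx = 0.0304500.
½[f(4) + f(25)] = ½[0.0156250 + 6.40000e-05] = 0.00784450.
Running total after boundary: 0.0382945.
Order-1 term: 1/12 · (-7.68000e-06 − (-0.0117188)) = 0.000975923.
Partial sum through k=1: 0.0392704.
Order-2 term: −1/720 · (-2.45760e-07 − (-0.0146484)) = -2.03447e-05.
Partial sum through k=2: 0.0392501.
Order-3 term: 1/30240 · (-1.65151e-08 − (-0.0384521)) = 1.27157e-06.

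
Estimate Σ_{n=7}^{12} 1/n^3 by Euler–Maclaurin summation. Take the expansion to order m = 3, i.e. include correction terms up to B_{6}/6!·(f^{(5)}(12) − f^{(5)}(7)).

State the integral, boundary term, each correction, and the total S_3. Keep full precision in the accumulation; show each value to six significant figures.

S_3 ≈ 0.00857034

The integral term ∫_7^12 1/x^3 dx = 0.00673186.
Endpoint term: (f(7) + f(12))/2 = (0.00291545 + 0.000578704)/2 = 0.00174708.
Running total after boundary: 0.00847894.
Correction k=1: B_{2}/2! · (f^{(1)}(12) − f^{(1)}(7)) = 1/12 · (-0.000144676 − (-0.00124948)) = 9.20670e-05.
Running total after k=1: 0.00857100.
Correction k=2: B_{4}/4! · (f^{(3)}(12) − f^{(3)}(7)) = −1/720 · (-2.00939e-05 − (-0.000509992)) = -6.80413e-07.
Running total after k=2: 0.00857032.
Correction k=3: B_{6}/6! · (f^{(5)}(12) − f^{(5)}(7)) = 1/30240 · (-5.86071e-06 − (-0.000437136)) = 1.42617e-08.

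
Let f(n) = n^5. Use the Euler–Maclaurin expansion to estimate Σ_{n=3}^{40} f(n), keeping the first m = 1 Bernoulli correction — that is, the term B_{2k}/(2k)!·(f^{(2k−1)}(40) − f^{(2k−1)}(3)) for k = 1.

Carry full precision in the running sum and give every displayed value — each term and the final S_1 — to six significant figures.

The integral term ∫_3^40 x^5 dx = 6.82667e+08.
Endpoint term: (f(3) + f(40))/2 = (243.000 + 1.02400e+08)/2 = 5.12001e+07.
So far: 7.33867e+08.
k=1: B_{2}/(2)! × [f^{(1)}(40) − f^{(1)}(3)] = 1/12 × (1.28000e+07 − 405.000) = 1.06663e+06.

S_1 ≈ 7.34933e+08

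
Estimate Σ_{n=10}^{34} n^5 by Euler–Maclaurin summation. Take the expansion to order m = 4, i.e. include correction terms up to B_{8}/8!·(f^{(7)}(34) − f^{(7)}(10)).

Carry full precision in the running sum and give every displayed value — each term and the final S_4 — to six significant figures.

S_4 ≈ 2.80621e+08

Integral: ∫_10^34 x^5 dx = 2.57301e+08.
Endpoint term: (f(10) + f(34))/2 = (100000 + 4.54354e+07)/2 = 2.27677e+07.
Running total after boundary: 2.80068e+08.
Correction k=1: B_{2}/2! · (f^{(1)}(34) − f^{(1)}(10)) = 1/12 · (6.68168e+06 − 50000.0) = 552640.
Running total after k=1: 2.80621e+08.
Correction k=2: B_{4}/4! · (f^{(3)}(34) − f^{(3)}(10)) = −1/720 · (69360.0 − 6000.00) = -88.0000.
Running total after k=2: 2.80621e+08.
Correction k=3: B_{6}/6! · (f^{(5)}(34) − f^{(5)}(10)) = 1/30240 · (120.000 − 120.000) = 0.00000.
Running total after k=3: 2.80621e+08.
Correction k=4: B_{8}/8! · (f^{(7)}(34) − f^{(7)}(10)) = −1/1209600 · (0.00000 − 0.00000) = 0.00000.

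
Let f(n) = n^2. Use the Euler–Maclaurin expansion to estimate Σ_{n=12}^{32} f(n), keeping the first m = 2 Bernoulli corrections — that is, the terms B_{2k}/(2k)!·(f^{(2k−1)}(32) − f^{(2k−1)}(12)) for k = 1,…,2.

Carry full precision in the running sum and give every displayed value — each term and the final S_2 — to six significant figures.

S_2 ≈ 10934.0

∫_12^32 x^2 dx evaluates to 10346.7.
Boundary: ½(f(12) + f(32)) = ½(144.000 + 1024.00) = 584.000.
Integral + boundary = 10930.7.
k=1: B_{2}/(2)! × [f^{(1)}(32) − f^{(1)}(12)] = 1/12 × (64.0000 − 24.0000) = 3.33333.
Partial sum through k=1: 10934.0.
k=2: B_{4}/(4)! × [f^{(3)}(32) − f^{(3)}(12)] = −1/720 × (0.00000 − 0.00000) = 0.00000.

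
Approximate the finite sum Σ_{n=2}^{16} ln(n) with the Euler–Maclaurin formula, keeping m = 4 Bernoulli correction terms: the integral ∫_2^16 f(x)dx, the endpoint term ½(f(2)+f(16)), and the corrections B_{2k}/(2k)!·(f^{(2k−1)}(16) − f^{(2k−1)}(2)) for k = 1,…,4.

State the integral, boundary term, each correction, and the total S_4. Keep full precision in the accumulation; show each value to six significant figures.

The integral term ∫_2^16 ln(x) dx = 28.9751.
Boundary: ½(f(2) + f(16)) = ½(0.693147 + 2.77259) = 1.73287.
Running total after boundary: 30.7080.
Correction k=1: B_{2}/2! · (f^{(1)}(16) − f^{(1)}(2)) = 1/12 · (0.0625000 − 0.500000) = -0.0364583.
Running total after k=1: 30.6715.
Correction k=2: B_{4}/4! · (f^{(3)}(16) − f^{(3)}(2)) = −1/720 · (0.000488281 − 0.250000) = 0.000346544.
Running total after k=2: 30.6719.
Correction k=3: B_{6}/6! · (f^{(5)}(16) − f^{(5)}(2)) = 1/30240 · (2.28882e-05 − 0.750000) = -2.48008e-05.
Running total after k=3: 30.6719.
Correction k=4: B_{8}/8! · (f^{(7)}(16) − f^{(7)}(2)) = −1/1209600 · (2.68221e-06 − 5.62500) = 4.65030e-06.

S_4 ≈ 30.6719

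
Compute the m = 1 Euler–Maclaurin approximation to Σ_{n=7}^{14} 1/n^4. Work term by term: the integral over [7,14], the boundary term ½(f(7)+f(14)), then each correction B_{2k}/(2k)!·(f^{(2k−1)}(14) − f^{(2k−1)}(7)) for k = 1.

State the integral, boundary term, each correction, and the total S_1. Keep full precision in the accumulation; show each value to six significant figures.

Integral: ∫_7^14 1/x^4 dx = 0.000850340.
Boundary: ½(f(7) + f(14)) = ½(0.000416493 + 2.60308e-05) = 0.000221262.
Integral + boundary = 0.00107160.
Correction k=1: B_{2}/2! · (f^{(1)}(14) − f^{(1)}(7)) = 1/12 · (-7.43738e-06 − (-0.000237996)) = 1.92132e-05.

S_1 ≈ 0.00109082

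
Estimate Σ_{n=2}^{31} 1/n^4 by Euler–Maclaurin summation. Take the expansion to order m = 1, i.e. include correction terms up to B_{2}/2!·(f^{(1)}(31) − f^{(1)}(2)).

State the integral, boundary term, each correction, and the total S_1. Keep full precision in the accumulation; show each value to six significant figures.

S_1 ≈ 0.0833227

The integral term ∫_2^31 1/x^4 dx = 0.0416555.
Boundary: ½(f(2) + f(31)) = ½(0.0625000 + 1.08281e-06) = 0.0312505.
So far: 0.0729060.
k=1: B_{2}/(2)! × [f^{(1)}(31) − f^{(1)}(2)] = 1/12 × (-1.39718e-07 − (-0.125000)) = 0.0104167.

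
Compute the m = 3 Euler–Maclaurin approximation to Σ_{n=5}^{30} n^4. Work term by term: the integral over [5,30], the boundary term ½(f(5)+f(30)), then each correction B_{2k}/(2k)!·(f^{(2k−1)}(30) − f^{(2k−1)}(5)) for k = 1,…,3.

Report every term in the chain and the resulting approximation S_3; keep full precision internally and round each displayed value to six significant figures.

S_3 ≈ 5.27364e+06

Integral: ∫_5^30 x^4 dx = 4.85938e+06.
Endpoint term: (f(5) + f(30))/2 = (625.000 + 810000)/2 = 405312.
Running total after boundary: 5.26469e+06.
k=1: B_{2}/(2)! × [f^{(1)}(30) − f^{(1)}(5)] = 1/12 × (108000 − 500.000) = 8958.33.
Running total after k=1: 5.27365e+06.
k=2: B_{4}/(4)! × [f^{(3)}(30) − f^{(3)}(5)] = −1/720 × (720.000 − 120.000) = -0.833333.
Running total after k=2: 5.27364e+06.
k=3: B_{6}/(6)! × [f^{(5)}(30) − f^{(5)}(5)] = 1/30240 × (0.00000 − 0.00000) = 0.00000.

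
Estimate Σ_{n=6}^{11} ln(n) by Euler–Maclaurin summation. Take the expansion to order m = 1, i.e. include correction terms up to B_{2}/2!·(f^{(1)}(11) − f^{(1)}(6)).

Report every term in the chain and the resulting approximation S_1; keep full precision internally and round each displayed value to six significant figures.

Integral: ∫_6^11 ln(x) dx = 10.6263.
½[f(6) + f(11)] = ½[1.79176 + 2.39790] = 2.09483.
So far: 12.7211.
Correction k=1: B_{2}/2! · (f^{(1)}(11) − f^{(1)}(6)) = 1/12 · (0.0909091 − 0.166667) = -0.00631313.

S_1 ≈ 12.7148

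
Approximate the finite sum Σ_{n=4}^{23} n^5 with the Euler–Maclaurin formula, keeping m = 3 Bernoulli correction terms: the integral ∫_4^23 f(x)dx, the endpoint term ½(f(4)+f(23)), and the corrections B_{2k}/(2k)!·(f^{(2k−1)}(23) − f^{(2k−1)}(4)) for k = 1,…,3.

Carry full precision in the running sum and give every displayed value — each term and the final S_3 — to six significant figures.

∫_4^23 x^5 dx evaluates to 2.46720e+07.
Endpoint term: (f(4) + f(23))/2 = (1024.00 + 6.43634e+06)/2 = 3.21868e+06.
So far: 2.78906e+07.
Correction k=1: B_{2}/2! · (f^{(1)}(23) − f^{(1)}(4)) = 1/12 · (1.39920e+06 − 1280.00) = 116494.
Running total after k=1: 2.80071e+07.
Correction k=2: B_{4}/4! · (f^{(3)}(23) − f^{(3)}(4)) = −1/720 · (31740.0 − 960.000) = -42.7500.
Running total after k=2: 2.80071e+07.
Correction k=3: B_{6}/6! · (f^{(5)}(23) − f^{(5)}(4)) = 1/30240 · (120.000 − 120.000) = 0.00000.

S_3 ≈ 2.80071e+07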